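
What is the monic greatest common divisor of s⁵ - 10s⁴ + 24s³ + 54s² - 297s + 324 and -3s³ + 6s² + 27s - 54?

s² - 9

Euclidean algorithm in ℚ[s]:
  s⁵ - 10s⁴ + 24s³ + 54s² - 297s + 324 = (-(1/3)s² + (8/3)s - 17/3)(-3s³ + 6s² + 27s - 54) + (-2s² + 18)
  -3s³ + 6s² + 27s - 54 = ((3/2)s - 3)(-2s² + 18) + (0)
Last nonzero remainder: -2s² + 18. Dividing through by -2 gives the monic gcd s² - 9.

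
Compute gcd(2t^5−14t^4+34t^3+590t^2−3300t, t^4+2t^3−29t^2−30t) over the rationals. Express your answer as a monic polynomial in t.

Repeated division with remainder:
  2t^5−14t^4+34t^3+590t^2−3300t = (2t−18)(t^4+2t^3−29t^2−30t) + (128t^3+128t^2−3840t)
  t^4+2t^3−29t^2−30t = ((1/128)t+1/128)(128t^3+128t^2−3840t) + (0)
Last nonzero remainder: 128t^3+128t^2−3840t. Dividing through by 128 gives the monic gcd t^3+t^2−30t.

t^3+t^2−30t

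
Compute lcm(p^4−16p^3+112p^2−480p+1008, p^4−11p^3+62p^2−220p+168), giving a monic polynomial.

Euclidean algorithm in ℚ[p]:
  p^4−16p^3+112p^2−480p+1008 = (p^4−11p^3+62p^2−220p+168) + (−5p^3+50p^2−260p+840)
  p^4−11p^3+62p^2−220p+168 = (−(1/5)p+1/5)(−5p^3+50p^2−260p+840) + (0)
Last nonzero remainder: −5p^3+50p^2−260p+840. Dividing through by −5 gives the monic gcd p^3−10p^2+52p−168.
Then lcm(f, g) = f·g / gcd(f, g); expanding and making the result monic gives the answer.

p^5−17p^4+128p^3−592p^2+1488p−1008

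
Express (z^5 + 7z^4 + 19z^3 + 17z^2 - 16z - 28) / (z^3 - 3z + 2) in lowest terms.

By polynomial division,
  z^5 + 7z^4 + 19z^3 + 17z^2 - 16z - 28 = (z^2 + 7z + 22)(z^3 - 3z + 2) + (36z^2 + 36z - 72)
  z^3 - 3z + 2 = ((1/36)z - 1/36)(36z^2 + 36z - 72) + (0)
Last nonzero remainder: 36z^2 + 36z - 72. Dividing through by 36 gives the monic gcd z^2 + z - 2.
Cancel z^2 + z - 2 from numerator and denominator to get the reduced form.

(z^3 + 6z^2 + 15z + 14)/(z - 1)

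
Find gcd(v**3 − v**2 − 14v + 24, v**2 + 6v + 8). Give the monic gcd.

By polynomial division,
  v**3 − v**2 − 14v + 24 = (v − 7)(v**2 + 6v + 8) + (20v + 80)
  v**2 + 6v + 8 = ((1/20)v + 1/10)(20v + 80) + (0)
Last nonzero remainder: 20v + 80. Dividing through by 20 gives the monic gcd v + 4.

v + 4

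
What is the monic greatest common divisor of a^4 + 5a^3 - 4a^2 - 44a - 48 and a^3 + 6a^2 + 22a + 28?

Euclidean algorithm in ℚ[a]:
  a^4 + 5a^3 - 4a^2 - 44a - 48 = (a - 1)(a^3 + 6a^2 + 22a + 28) + (-20a^2 - 50a - 20)
  a^3 + 6a^2 + 22a + 28 = (-(1/20)a - 7/40)(-20a^2 - 50a - 20) + ((49/4)a + 49/2)
  -20a^2 - 50a - 20 = (-(80/49)a - 40/49)((49/4)a + 49/2) + (0)
Last nonzero remainder: (49/4)a + 49/2. Dividing through by 49/4 gives the monic gcd a + 2.

a + 2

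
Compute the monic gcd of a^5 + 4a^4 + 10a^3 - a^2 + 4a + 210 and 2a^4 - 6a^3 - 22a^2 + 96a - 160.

Repeated division with remainder:
  a^5 + 4a^4 + 10a^3 - a^2 + 4a + 210 = ((1/2)a + 7/2)(2a^4 - 6a^3 - 22a^2 + 96a - 160) + (42a^3 + 28a^2 - 252a + 770)
  2a^4 - 6a^3 - 22a^2 + 96a - 160 = ((1/21)a - 11/63)(42a^3 + 28a^2 - 252a + 770) + (-(46/9)a^2 + (46/3)a - 230/9)
  42a^3 + 28a^2 - 252a + 770 = (-(189/23)a - 693/23)(-(46/9)a^2 + (46/3)a - 230/9) + (0)
Last nonzero remainder: -(46/9)a^2 + (46/3)a - 230/9. Dividing through by -46/9 gives the monic gcd a^2 - 3a + 5.

a^2 - 3a + 5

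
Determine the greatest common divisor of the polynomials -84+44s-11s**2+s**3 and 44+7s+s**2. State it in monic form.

1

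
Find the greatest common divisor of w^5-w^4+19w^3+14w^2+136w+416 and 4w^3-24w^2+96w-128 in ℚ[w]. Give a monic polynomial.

Apply the Euclidean algorithm:
  w^5-w^4+19w^3+14w^2+136w+416 = ((1/4)w^2+(5/4)w+25/4)(4w^3-24w^2+96w-128) + (76w^2-304w+1216)
  4w^3-24w^2+96w-128 = ((1/19)w-2/19)(76w^2-304w+1216) + (0)
Last nonzero remainder: 76w^2-304w+1216. Dividing through by 76 gives the monic gcd w^2-4w+16.

w^2-4w+16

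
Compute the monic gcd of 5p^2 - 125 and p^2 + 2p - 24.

1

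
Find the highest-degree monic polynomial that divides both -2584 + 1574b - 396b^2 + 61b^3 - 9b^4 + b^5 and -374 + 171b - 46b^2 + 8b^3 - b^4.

17 - 7b + b^2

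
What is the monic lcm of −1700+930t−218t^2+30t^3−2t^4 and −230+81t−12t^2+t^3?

Apply the Euclidean algorithm:
  −2t^4+30t^3−218t^2+930t−1700 = (−2t+6)(t^3−12t^2+81t−230) + (16t^2−16t−320)
  t^3−12t^2+81t−230 = ((1/16)t−11/16)(16t^2−16t−320) + (90t−450)
  16t^2−16t−320 = ((8/45)t+32/45)(90t−450) + (0)
Last nonzero remainder: 90t−450. Dividing through by 90 gives the monic gcd t−5.
Then lcm(f, g) = f·g / gcd(f, g); expanding and making the result monic gives the answer.

39100−27340t+9119t^2−1918t^3+260t^4−22t^5+t^6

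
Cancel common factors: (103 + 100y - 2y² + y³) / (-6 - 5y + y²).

(103 - 3y + y²)/(-6 + y)

By polynomial division,
  y³ - 2y² + 100y + 103 = (y + 3)(y² - 5y - 6) + (121y + 121)
  y² - 5y - 6 = ((1/121)y - 6/121)(121y + 121) + (0)
Last nonzero remainder: 121y + 121. Dividing through by 121 gives the monic gcd y + 1.
Cancel y + 1 from numerator and denominator to get the reduced form.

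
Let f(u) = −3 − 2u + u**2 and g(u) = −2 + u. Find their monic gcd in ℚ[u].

Repeated division with remainder:
  u**2 − 2u − 3 = (u)(u − 2) + (−3)
  u − 2 = (−(1/3)u + 2/3)(−3) + (0)
The last nonzero remainder is the constant −3, so the polynomials are coprime and gcd = 1.

1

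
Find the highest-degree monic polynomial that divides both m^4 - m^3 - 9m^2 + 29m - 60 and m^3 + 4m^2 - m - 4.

m + 4

Repeated division with remainder:
  m^4 - m^3 - 9m^2 + 29m - 60 = (m - 5)(m^3 + 4m^2 - m - 4) + (12m^2 + 28m - 80)
  m^3 + 4m^2 - m - 4 = ((1/12)m + 5/36)(12m^2 + 28m - 80) + ((16/9)m + 64/9)
  12m^2 + 28m - 80 = ((27/4)m - 45/4)((16/9)m + 64/9) + (0)
Last nonzero remainder: (16/9)m + 64/9. Dividing through by 16/9 gives the monic gcd m + 4.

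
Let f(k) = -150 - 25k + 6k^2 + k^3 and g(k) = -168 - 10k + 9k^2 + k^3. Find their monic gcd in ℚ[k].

6 + k

By polynomial division,
  k^3 + 6k^2 - 25k - 150 = (k^3 + 9k^2 - 10k - 168) + (-3k^2 - 15k + 18)
  k^3 + 9k^2 - 10k - 168 = (-(1/3)k - 4/3)(-3k^2 - 15k + 18) + (-24k - 144)
  -3k^2 - 15k + 18 = ((1/8)k - 1/8)(-24k - 144) + (0)
Last nonzero remainder: -24k - 144. Dividing through by -24 gives the monic gcd k + 6.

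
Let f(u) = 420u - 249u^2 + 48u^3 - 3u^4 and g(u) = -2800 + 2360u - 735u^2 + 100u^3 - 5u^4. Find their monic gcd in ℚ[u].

-140 + 83u - 16u^2 + u^3

Repeated division with remainder:
  -3u^4 + 48u^3 - 249u^2 + 420u = (3/5)(-5u^4 + 100u^3 - 735u^2 + 2360u - 2800) + (-12u^3 + 192u^2 - 996u + 1680)
  -5u^4 + 100u^3 - 735u^2 + 2360u - 2800 = ((5/12)u - 5/3)(-12u^3 + 192u^2 - 996u + 1680) + (0)
Last nonzero remainder: -12u^3 + 192u^2 - 996u + 1680. Dividing through by -12 gives the monic gcd u^3 - 16u^2 + 83u - 140.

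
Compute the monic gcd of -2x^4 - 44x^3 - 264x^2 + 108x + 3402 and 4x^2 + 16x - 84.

Repeated division with remainder:
  -2x^4 - 44x^3 - 264x^2 + 108x + 3402 = (-(1/2)x^2 - 9x - 81/2)(4x^2 + 16x - 84) + (0)
Last nonzero remainder: 4x^2 + 16x - 84. Dividing through by 4 gives the monic gcd x^2 + 4x - 21.

x^2 + 4x - 21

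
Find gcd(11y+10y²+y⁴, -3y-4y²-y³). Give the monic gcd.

Apply the Euclidean algorithm:
  y⁴+10y²+11y = (-y+4)(-y³-4y²-3y) + (23y²+23y)
  -y³-4y²-3y = (-(1/23)y-3/23)(23y²+23y) + (0)
Last nonzero remainder: 23y²+23y. Dividing through by 23 gives the monic gcd y²+y.

y+y²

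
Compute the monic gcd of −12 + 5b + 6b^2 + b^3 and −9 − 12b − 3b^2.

3 + b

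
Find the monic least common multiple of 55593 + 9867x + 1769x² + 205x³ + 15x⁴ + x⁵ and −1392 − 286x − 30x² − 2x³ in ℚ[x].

444744 + 134529x + 24019x² + 3409x³ + 325x⁴ + 23x⁵ + x⁶

Apply the Euclidean algorithm:
  x⁵ + 15x⁴ + 205x³ + 1769x² + 9867x + 55593 = (−(1/2)x² − 31)(−2x³ − 30x² − 286x − 1392) + (143x² + 1001x + 12441)
  −2x³ − 30x² − 286x − 1392 = (−(2/143)x − 16/143)(143x² + 1001x + 12441) + (0)
Last nonzero remainder: 143x² + 1001x + 12441. Dividing through by 143 gives the monic gcd x² + 7x + 87.
Then lcm(f, g) = f·g / gcd(f, g); expanding and making the result monic gives the answer.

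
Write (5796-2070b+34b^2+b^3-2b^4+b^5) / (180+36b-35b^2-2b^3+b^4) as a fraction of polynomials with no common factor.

(322+46b+7b^2+b^3)/(10+7b+b^2)

By polynomial division,
  b^5-2b^4+b^3+34b^2-2070b+5796 = (b)(b^4-2b^3-35b^2+36b+180) + (36b^3-2b^2-2250b+5796)
  b^4-2b^3-35b^2+36b+180 = ((1/36)b-35/648)(36b^3-2b^2-2250b+5796) + ((8875/324)b^2-(8875/36)b+8875/18)
  36b^3-2b^2-2250b+5796 = ((11664/8875)b+104328/8875)((8875/324)b^2-(8875/36)b+8875/18) + (0)
Last nonzero remainder: (8875/324)b^2-(8875/36)b+8875/18. Dividing through by 8875/324 gives the monic gcd b^2-9b+18.
Cancel b^2-9b+18 from numerator and denominator to get the reduced form.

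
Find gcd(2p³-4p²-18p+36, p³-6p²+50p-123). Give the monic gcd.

p-3

Repeated division with remainder:
  2p³-4p²-18p+36 = (2)(p³-6p²+50p-123) + (8p²-118p+282)
  p³-6p²+50p-123 = ((1/8)p+35/32)(8p²-118p+282) + ((2301/16)p-6903/16)
  8p²-118p+282 = ((128/2301)p-1504/2301)((2301/16)p-6903/16) + (0)
Last nonzero remainder: (2301/16)p-6903/16. Dividing through by 2301/16 gives the monic gcd p-3.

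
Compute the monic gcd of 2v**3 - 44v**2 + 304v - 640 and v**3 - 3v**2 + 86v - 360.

v - 4

Repeated division with remainder:
  2v**3 - 44v**2 + 304v - 640 = (2)(v**3 - 3v**2 + 86v - 360) + (-38v**2 + 132v + 80)
  v**3 - 3v**2 + 86v - 360 = (-(1/38)v - 9/722)(-38v**2 + 132v + 80) + ((32400/361)v - 129600/361)
  -38v**2 + 132v + 80 = (-(6859/16200)v - 361/1620)((32400/361)v - 129600/361) + (0)
Last nonzero remainder: (32400/361)v - 129600/361. Dividing through by 32400/361 gives the monic gcd v - 4.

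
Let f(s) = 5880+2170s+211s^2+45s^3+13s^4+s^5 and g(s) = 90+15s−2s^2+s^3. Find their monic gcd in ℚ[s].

Apply the Euclidean algorithm:
  s^5+13s^4+45s^3+211s^2+2170s+5880 = (s^2+15s+60)(s^3−2s^2+15s+90) + (16s^2−80s+480)
  s^3−2s^2+15s+90 = ((1/16)s+3/16)(16s^2−80s+480) + (0)
Last nonzero remainder: 16s^2−80s+480. Dividing through by 16 gives the monic gcd s^2−5s+30.

30−5s+s^2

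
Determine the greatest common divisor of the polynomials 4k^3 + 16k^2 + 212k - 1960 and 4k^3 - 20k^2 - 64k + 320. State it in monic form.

k - 5

Apply the Euclidean algorithm:
  4k^3 + 16k^2 + 212k - 1960 = (4k^3 - 20k^2 - 64k + 320) + (36k^2 + 276k - 2280)
  4k^3 - 20k^2 - 64k + 320 = ((1/9)k - 38/27)(36k^2 + 276k - 2280) + ((5200/9)k - 26000/9)
  36k^2 + 276k - 2280 = ((81/1300)k + 513/650)((5200/9)k - 26000/9) + (0)
Last nonzero remainder: (5200/9)k - 26000/9. Dividing through by 5200/9 gives the monic gcd k - 5.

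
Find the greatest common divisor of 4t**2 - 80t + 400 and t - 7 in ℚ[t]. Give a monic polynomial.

Euclidean algorithm in ℚ[t]:
  4t**2 - 80t + 400 = (4t - 52)(t - 7) + (36)
  t - 7 = ((1/36)t - 7/36)(36) + (0)
The last nonzero remainder is the constant 36, so the polynomials are coprime and gcd = 1.

1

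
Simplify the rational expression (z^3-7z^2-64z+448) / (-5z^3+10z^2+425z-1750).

Apply the Euclidean algorithm:
  z^3-7z^2-64z+448 = (-1/5)(-5z^3+10z^2+425z-1750) + (-5z^2+21z+98)
  -5z^3+10z^2+425z-1750 = (z+11/5)(-5z^2+21z+98) + ((1404/5)z-9828/5)
  -5z^2+21z+98 = (-(25/1404)z-35/702)((1404/5)z-9828/5) + (0)
Last nonzero remainder: (1404/5)z-9828/5. Dividing through by 1404/5 gives the monic gcd z-7.
Cancel z-7 from numerator and denominator to get the reduced form.

(-z^2+64)/(5z^2+25z-250)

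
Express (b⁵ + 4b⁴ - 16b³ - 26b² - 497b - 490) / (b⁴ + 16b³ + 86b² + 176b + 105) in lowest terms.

(b³ - 4b² + 9b - 70)/(b² + 8b + 15)

Apply the Euclidean algorithm:
  b⁵ + 4b⁴ - 16b³ - 26b² - 497b - 490 = (b - 12)(b⁴ + 16b³ + 86b² + 176b + 105) + (90b³ + 830b² + 1510b + 770)
  b⁴ + 16b³ + 86b² + 176b + 105 = ((1/90)b + 61/810)(90b³ + 830b² + 1510b + 770) + ((544/81)b² + (4352/81)b + 3808/81)
  90b³ + 830b² + 1510b + 770 = ((3645/272)b + 4455/272)((544/81)b² + (4352/81)b + 3808/81) + (0)
Last nonzero remainder: (544/81)b² + (4352/81)b + 3808/81. Dividing through by 544/81 gives the monic gcd b² + 8b + 7.
Cancel b² + 8b + 7 from numerator and denominator to get the reduced form.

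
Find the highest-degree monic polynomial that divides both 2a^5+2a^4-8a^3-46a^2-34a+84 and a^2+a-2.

Apply the Euclidean algorithm:
  2a^5+2a^4-8a^3-46a^2-34a+84 = (2a^3-4a-42)(a^2+a-2) + (0)
The last nonzero remainder a^2+a-2 is already monic.

a^2+a-2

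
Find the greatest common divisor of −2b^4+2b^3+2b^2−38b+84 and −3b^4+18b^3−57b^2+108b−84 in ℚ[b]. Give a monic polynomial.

b^3−4b^2+11b−14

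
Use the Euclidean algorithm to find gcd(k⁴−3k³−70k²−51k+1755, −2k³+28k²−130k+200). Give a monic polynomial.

Apply the Euclidean algorithm:
  k⁴−3k³−70k²−51k+1755 = (−(1/2)k−11/2)(−2k³+28k²−130k+200) + (19k²−666k+2855)
  −2k³+28k²−130k+200 = (−(2/19)k−800/361)(19k²−666k+2855) + (−(471240/361)k+2356200/361)
  19k²−666k+2855 = (−(6859/471240)k+206131/471240)(−(471240/361)k+2356200/361) + (0)
Last nonzero remainder: −(471240/361)k+2356200/361. Dividing through by −471240/361 gives the monic gcd k−5.

k−5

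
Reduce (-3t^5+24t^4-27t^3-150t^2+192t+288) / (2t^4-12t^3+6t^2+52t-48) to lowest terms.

Repeated division with remainder:
  -3t^5+24t^4-27t^3-150t^2+192t+288 = (-(3/2)t+3)(2t^4-12t^3+6t^2+52t-48) + (18t^3-90t^2-36t+432)
  2t^4-12t^3+6t^2+52t-48 = ((1/9)t-1/9)(18t^3-90t^2-36t+432) + (0)
Last nonzero remainder: 18t^3-90t^2-36t+432. Dividing through by 18 gives the monic gcd t^3-5t^2-2t+24.
Cancel t^3-5t^2-2t+24 from numerator and denominator to get the reduced form.

(-3t^2+9t+12)/(2t-2)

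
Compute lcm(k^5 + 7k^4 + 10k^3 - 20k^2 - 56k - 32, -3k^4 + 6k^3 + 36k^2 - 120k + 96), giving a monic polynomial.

k^7 + 3k^6 - 14k^5 - 32k^4 + 64k^3 + 112k^2 - 96k - 128

Apply the Euclidean algorithm:
  k^5 + 7k^4 + 10k^3 - 20k^2 - 56k - 32 = (-(1/3)k - 3)(-3k^4 + 6k^3 + 36k^2 - 120k + 96) + (40k^3 + 48k^2 - 384k + 256)
  -3k^4 + 6k^3 + 36k^2 - 120k + 96 = (-(3/40)k + 6/25)(40k^3 + 48k^2 - 384k + 256) + (-(108/25)k^2 - (216/25)k + 864/25)
  40k^3 + 48k^2 - 384k + 256 = (-(250/27)k + 200/27)(-(108/25)k^2 - (216/25)k + 864/25) + (0)
Last nonzero remainder: -(108/25)k^2 - (216/25)k + 864/25. Dividing through by -108/25 gives the monic gcd k^2 + 2k - 8.
Then lcm(f, g) = f·g / gcd(f, g); expanding and making the result monic gives the answer.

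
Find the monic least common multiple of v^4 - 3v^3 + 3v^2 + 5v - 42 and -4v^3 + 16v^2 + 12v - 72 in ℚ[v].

By polynomial division,
  v^4 - 3v^3 + 3v^2 + 5v - 42 = (-(1/4)v - 1/4)(-4v^3 + 16v^2 + 12v - 72) + (10v^2 - 10v - 60)
  -4v^3 + 16v^2 + 12v - 72 = (-(2/5)v + 6/5)(10v^2 - 10v - 60) + (0)
Last nonzero remainder: 10v^2 - 10v - 60. Dividing through by 10 gives the monic gcd v^2 - v - 6.
Then lcm(f, g) = f·g / gcd(f, g); expanding and making the result monic gives the answer.

v^5 - 6v^4 + 12v^3 - 4v^2 - 57v + 126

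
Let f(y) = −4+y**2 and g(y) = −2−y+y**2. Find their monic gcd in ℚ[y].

−2+y

Repeated division with remainder:
  y**2−4 = (y**2−y−2) + (y−2)
  y**2−y−2 = (y+1)(y−2) + (0)
The last nonzero remainder y−2 is already monic.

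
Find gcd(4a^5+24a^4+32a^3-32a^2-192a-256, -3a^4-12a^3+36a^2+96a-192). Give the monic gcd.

a^2+2a-8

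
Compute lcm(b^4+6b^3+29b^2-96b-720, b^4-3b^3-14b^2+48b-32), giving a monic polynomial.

b^6+3b^5+13b^4-171b^3-374b^2+1968b-1440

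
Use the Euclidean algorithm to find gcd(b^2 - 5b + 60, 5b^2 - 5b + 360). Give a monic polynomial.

1

Apply the Euclidean algorithm:
  b^2 - 5b + 60 = (1/5)(5b^2 - 5b + 360) + (-4b - 12)
  5b^2 - 5b + 360 = (-(5/4)b + 5)(-4b - 12) + (420)
  -4b - 12 = (-(1/105)b - 1/35)(420) + (0)
The last nonzero remainder is the constant 420, so the polynomials are coprime and gcd = 1.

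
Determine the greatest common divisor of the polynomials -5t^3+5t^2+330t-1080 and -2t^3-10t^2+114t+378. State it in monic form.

t+9

Repeated division with remainder:
  -5t^3+5t^2+330t-1080 = (5/2)(-2t^3-10t^2+114t+378) + (30t^2+45t-2025)
  -2t^3-10t^2+114t+378 = (-(1/15)t-7/30)(30t^2+45t-2025) + (-(21/2)t-189/2)
  30t^2+45t-2025 = (-(20/7)t+150/7)(-(21/2)t-189/2) + (0)
Last nonzero remainder: -(21/2)t-189/2. Dividing through by -21/2 gives the monic gcd t+9.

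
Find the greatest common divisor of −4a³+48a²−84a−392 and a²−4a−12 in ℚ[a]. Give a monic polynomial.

By polynomial division,
  −4a³+48a²−84a−392 = (−4a+32)(a²−4a−12) + (−4a−8)
  a²−4a−12 = (−(1/4)a+3/2)(−4a−8) + (0)
Last nonzero remainder: −4a−8. Dividing through by −4 gives the monic gcd a+2.

a+2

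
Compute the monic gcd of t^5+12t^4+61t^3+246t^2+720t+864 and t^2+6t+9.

t^2+6t+9

Repeated division with remainder:
  t^5+12t^4+61t^3+246t^2+720t+864 = (t^3+6t^2+16t+96)(t^2+6t+9) + (0)
The last nonzero remainder t^2+6t+9 is already monic.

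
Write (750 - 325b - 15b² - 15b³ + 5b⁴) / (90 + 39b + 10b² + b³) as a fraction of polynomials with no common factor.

By polynomial division,
  5b⁴ - 15b³ - 15b² - 325b + 750 = (5b - 65)(b³ + 10b² + 39b + 90) + (440b² + 1760b + 6600)
  b³ + 10b² + 39b + 90 = ((1/440)b + 3/220)(440b² + 1760b + 6600) + (0)
Last nonzero remainder: 440b² + 1760b + 6600. Dividing through by 440 gives the monic gcd b² + 4b + 15.
Cancel b² + 4b + 15 from numerator and denominator to get the reduced form.

(50 - 35b + 5b²)/(6 + b)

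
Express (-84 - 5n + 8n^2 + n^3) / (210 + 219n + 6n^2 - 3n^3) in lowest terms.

(12 - n - n^2)/(-30 - 27n + 3n^2)

By polynomial division,
  n^3 + 8n^2 - 5n - 84 = (-1/3)(-3n^3 + 6n^2 + 219n + 210) + (10n^2 + 68n - 14)
  -3n^3 + 6n^2 + 219n + 210 = (-(3/10)n + 66/25)(10n^2 + 68n - 14) + ((882/25)n + 6174/25)
  10n^2 + 68n - 14 = ((125/441)n - 25/441)((882/25)n + 6174/25) + (0)
Last nonzero remainder: (882/25)n + 6174/25. Dividing through by 882/25 gives the monic gcd n + 7.
Cancel n + 7 from numerator and denominator to get the reduced form.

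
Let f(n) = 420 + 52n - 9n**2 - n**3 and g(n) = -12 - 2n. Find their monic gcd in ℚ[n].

6 + n

Apply the Euclidean algorithm:
  -n**3 - 9n**2 + 52n + 420 = ((1/2)n**2 + (3/2)n - 35)(-2n - 12) + (0)
Last nonzero remainder: -2n - 12. Dividing through by -2 gives the monic gcd n + 6.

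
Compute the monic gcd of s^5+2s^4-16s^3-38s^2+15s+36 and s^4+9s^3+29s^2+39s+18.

s^3+7s^2+15s+9

Euclidean algorithm in ℚ[s]:
  s^5+2s^4-16s^3-38s^2+15s+36 = (s-7)(s^4+9s^3+29s^2+39s+18) + (18s^3+126s^2+270s+162)
  s^4+9s^3+29s^2+39s+18 = ((1/18)s+1/9)(18s^3+126s^2+270s+162) + (0)
Last nonzero remainder: 18s^3+126s^2+270s+162. Dividing through by 18 gives the monic gcd s^3+7s^2+15s+9.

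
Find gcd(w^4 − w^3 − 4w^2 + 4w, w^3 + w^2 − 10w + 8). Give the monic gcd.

Euclidean algorithm in ℚ[w]:
  w^4 − w^3 − 4w^2 + 4w = (w − 2)(w^3 + w^2 − 10w + 8) + (8w^2 − 24w + 16)
  w^3 + w^2 − 10w + 8 = ((1/8)w + 1/2)(8w^2 − 24w + 16) + (0)
Last nonzero remainder: 8w^2 − 24w + 16. Dividing through by 8 gives the monic gcd w^2 − 3w + 2.

w^2 − 3w + 2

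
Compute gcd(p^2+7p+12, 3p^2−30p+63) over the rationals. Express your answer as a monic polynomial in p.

By polynomial division,
  p^2+7p+12 = (1/3)(3p^2−30p+63) + (17p−9)
  3p^2−30p+63 = ((3/17)p−483/289)(17p−9) + (13860/289)
  17p−9 = ((4913/13860)p−289/1540)(13860/289) + (0)
The last nonzero remainder is the constant 13860/289, so the polynomials are coprime and gcd = 1.

1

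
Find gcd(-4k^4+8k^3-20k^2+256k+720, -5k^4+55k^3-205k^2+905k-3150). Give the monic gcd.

k^3-4k^2+13k-90

Euclidean algorithm in ℚ[k]:
  -4k^4+8k^3-20k^2+256k+720 = (4/5)(-5k^4+55k^3-205k^2+905k-3150) + (-36k^3+144k^2-468k+3240)
  -5k^4+55k^3-205k^2+905k-3150 = ((5/36)k-35/36)(-36k^3+144k^2-468k+3240) + (0)
Last nonzero remainder: -36k^3+144k^2-468k+3240. Dividing through by -36 gives the monic gcd k^3-4k^2+13k-90.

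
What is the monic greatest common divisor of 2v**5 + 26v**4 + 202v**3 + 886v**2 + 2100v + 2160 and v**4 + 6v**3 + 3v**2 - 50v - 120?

v**2 + 5v + 10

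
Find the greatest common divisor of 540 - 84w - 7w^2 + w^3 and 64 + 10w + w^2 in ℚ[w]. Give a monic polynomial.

Repeated division with remainder:
  w^3 - 7w^2 - 84w + 540 = (w - 17)(w^2 + 10w + 64) + (22w + 1628)
  w^2 + 10w + 64 = ((1/22)w - 32/11)(22w + 1628) + (4800)
  22w + 1628 = ((11/2400)w + 407/1200)(4800) + (0)
The last nonzero remainder is the constant 4800, so the polynomials are coprime and gcd = 1.

1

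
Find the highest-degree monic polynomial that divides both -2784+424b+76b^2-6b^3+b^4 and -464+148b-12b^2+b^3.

-464+148b-12b^2+b^3

Euclidean algorithm in ℚ[b]:
  b^4-6b^3+76b^2+424b-2784 = (b+6)(b^3-12b^2+148b-464) + (0)
The last nonzero remainder b^3-12b^2+148b-464 is already monic.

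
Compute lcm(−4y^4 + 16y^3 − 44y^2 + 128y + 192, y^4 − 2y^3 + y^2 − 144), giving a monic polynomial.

y^5 − y^4 − y^3 + y^2 − 144y − 144

Apply the Euclidean algorithm:
  −4y^4 + 16y^3 − 44y^2 + 128y + 192 = (−4)(y^4 − 2y^3 + y^2 − 144) + (8y^3 − 40y^2 + 128y − 384)
  y^4 − 2y^3 + y^2 − 144 = ((1/8)y + 3/8)(8y^3 − 40y^2 + 128y − 384) + (0)
Last nonzero remainder: 8y^3 − 40y^2 + 128y − 384. Dividing through by 8 gives the monic gcd y^3 − 5y^2 + 16y − 48.
Then lcm(f, g) = f·g / gcd(f, g); expanding and making the result monic gives the answer.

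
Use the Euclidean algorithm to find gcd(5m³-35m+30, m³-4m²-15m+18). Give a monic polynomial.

m²+2m-3

Repeated division with remainder:
  5m³-35m+30 = (5)(m³-4m²-15m+18) + (20m²+40m-60)
  m³-4m²-15m+18 = ((1/20)m-3/10)(20m²+40m-60) + (0)
Last nonzero remainder: 20m²+40m-60. Dividing through by 20 gives the monic gcd m²+2m-3.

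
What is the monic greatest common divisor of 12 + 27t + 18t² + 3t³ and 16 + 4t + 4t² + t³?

4 + t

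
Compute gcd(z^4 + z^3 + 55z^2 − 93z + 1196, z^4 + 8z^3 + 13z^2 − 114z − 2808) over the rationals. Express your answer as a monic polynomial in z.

z^2 + 5z + 52

By polynomial division,
  z^4 + z^3 + 55z^2 − 93z + 1196 = (z^4 + 8z^3 + 13z^2 − 114z − 2808) + (−7z^3 + 42z^2 + 21z + 4004)
  z^4 + 8z^3 + 13z^2 − 114z − 2808 = (−(1/7)z − 2)(−7z^3 + 42z^2 + 21z + 4004) + (100z^2 + 500z + 5200)
  −7z^3 + 42z^2 + 21z + 4004 = (−(7/100)z + 77/100)(100z^2 + 500z + 5200) + (0)
Last nonzero remainder: 100z^2 + 500z + 5200. Dividing through by 100 gives the monic gcd z^2 + 5z + 52.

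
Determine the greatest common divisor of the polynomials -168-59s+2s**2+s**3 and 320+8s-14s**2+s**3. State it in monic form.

-8+s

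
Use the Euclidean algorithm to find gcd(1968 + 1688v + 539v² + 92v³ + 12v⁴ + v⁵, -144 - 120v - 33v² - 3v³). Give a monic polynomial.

Apply the Euclidean algorithm:
  v⁵ + 12v⁴ + 92v³ + 539v² + 1688v + 1968 = (-(1/3)v² - (1/3)v - 41/3)(-3v³ - 33v² - 120v - 144) + (0)
Last nonzero remainder: -3v³ - 33v² - 120v - 144. Dividing through by -3 gives the monic gcd v³ + 11v² + 40v + 48.

48 + 40v + 11v² + v³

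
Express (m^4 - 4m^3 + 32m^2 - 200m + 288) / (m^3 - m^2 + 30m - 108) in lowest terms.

(m^2 - 6m + 8)/(m - 3)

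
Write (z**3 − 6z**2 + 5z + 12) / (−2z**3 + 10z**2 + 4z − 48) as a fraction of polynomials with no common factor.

(−z − 1)/(2z + 4)

Apply the Euclidean algorithm:
  z**3 − 6z**2 + 5z + 12 = (−1/2)(−2z**3 + 10z**2 + 4z − 48) + (−z**2 + 7z − 12)
  −2z**3 + 10z**2 + 4z − 48 = (2z + 4)(−z**2 + 7z − 12) + (0)
Last nonzero remainder: −z**2 + 7z − 12. Dividing through by −1 gives the monic gcd z**2 − 7z + 12.
Cancel z**2 − 7z + 12 from numerator and denominator to get the reduced form.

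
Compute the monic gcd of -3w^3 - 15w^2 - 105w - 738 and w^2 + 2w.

1

Repeated division with remainder:
  -3w^3 - 15w^2 - 105w - 738 = (-3w - 9)(w^2 + 2w) + (-87w - 738)
  w^2 + 2w = (-(1/87)w + 188/2523)(-87w - 738) + (46248/841)
  -87w - 738 = (-(24389/15416)w - 2523/188)(46248/841) + (0)
The last nonzero remainder is the constant 46248/841, so the polynomials are coprime and gcd = 1.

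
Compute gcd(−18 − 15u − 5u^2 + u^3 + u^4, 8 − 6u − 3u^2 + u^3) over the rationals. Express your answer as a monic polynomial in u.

Euclidean algorithm in ℚ[u]:
  u^4 + u^3 − 5u^2 − 15u − 18 = (u + 4)(u^3 − 3u^2 − 6u + 8) + (13u^2 + u − 50)
  u^3 − 3u^2 − 6u + 8 = ((1/13)u − 40/169)(13u^2 + u − 50) + (−(324/169)u − 648/169)
  13u^2 + u − 50 = (−(2197/324)u + 4225/324)(−(324/169)u − 648/169) + (0)
Last nonzero remainder: −(324/169)u − 648/169. Dividing through by −324/169 gives the monic gcd u + 2.

2 + u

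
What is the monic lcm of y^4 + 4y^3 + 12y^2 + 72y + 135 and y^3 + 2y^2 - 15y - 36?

y^5 - 4y^3 + 24y^2 - 153y - 540

Repeated division with remainder:
  y^4 + 4y^3 + 12y^2 + 72y + 135 = (y + 2)(y^3 + 2y^2 - 15y - 36) + (23y^2 + 138y + 207)
  y^3 + 2y^2 - 15y - 36 = ((1/23)y - 4/23)(23y^2 + 138y + 207) + (0)
Last nonzero remainder: 23y^2 + 138y + 207. Dividing through by 23 gives the monic gcd y^2 + 6y + 9.
Then lcm(f, g) = f·g / gcd(f, g); expanding and making the result monic gives the answer.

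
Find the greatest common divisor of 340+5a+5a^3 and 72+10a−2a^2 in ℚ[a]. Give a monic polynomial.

4+a

Repeated division with remainder:
  5a^3+5a+340 = (−(5/2)a−25/2)(−2a^2+10a+72) + (310a+1240)
  −2a^2+10a+72 = (−(1/155)a+9/155)(310a+1240) + (0)
Last nonzero remainder: 310a+1240. Dividing through by 310 gives the monic gcd a+4.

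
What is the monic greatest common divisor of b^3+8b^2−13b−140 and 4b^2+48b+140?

Euclidean algorithm in ℚ[b]:
  b^3+8b^2−13b−140 = ((1/4)b−1)(4b^2+48b+140) + (0)
Last nonzero remainder: 4b^2+48b+140. Dividing through by 4 gives the monic gcd b^2+12b+35.

b^2+12b+35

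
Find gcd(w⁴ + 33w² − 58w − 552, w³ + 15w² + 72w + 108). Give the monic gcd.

w + 3

By polynomial division,
  w⁴ + 33w² − 58w − 552 = (w − 15)(w³ + 15w² + 72w + 108) + (186w² + 914w + 1068)
  w³ + 15w² + 72w + 108 = ((1/186)w + 469/8649)(186w² + 914w + 1068) + ((144400/8649)w + 144400/2883)
  186w² + 914w + 1068 = ((804357/72200)w + 769761/36100)((144400/8649)w + 144400/2883) + (0)
Last nonzero remainder: (144400/8649)w + 144400/2883. Dividing through by 144400/8649 gives the monic gcd w + 3.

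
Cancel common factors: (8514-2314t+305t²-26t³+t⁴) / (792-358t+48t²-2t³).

(-86+6t-t²)/(-8+2t)

Euclidean algorithm in ℚ[t]:
  t⁴-26t³+305t²-2314t+8514 = (-(1/2)t+1)(-2t³+48t²-358t+792) + (78t²-1560t+7722)
  -2t³+48t²-358t+792 = (-(1/39)t+4/39)(78t²-1560t+7722) + (0)
Last nonzero remainder: 78t²-1560t+7722. Dividing through by 78 gives the monic gcd t²-20t+99.
Cancel t²-20t+99 from numerator and denominator to get the reduced form.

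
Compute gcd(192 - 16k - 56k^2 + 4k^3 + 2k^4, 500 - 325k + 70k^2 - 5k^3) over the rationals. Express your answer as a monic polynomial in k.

Euclidean algorithm in ℚ[k]:
  2k^4 + 4k^3 - 56k^2 - 16k + 192 = (-(2/5)k - 32/5)(-5k^3 + 70k^2 - 325k + 500) + (262k^2 - 1896k + 3392)
  -5k^3 + 70k^2 - 325k + 500 = (-(5/262)k + 2215/17161)(262k^2 - 1896k + 3392) + (-(266805/17161)k + 1067220/17161)
  262k^2 - 1896k + 3392 = (-(4496182/266805)k + 14552528/266805)(-(266805/17161)k + 1067220/17161) + (0)
Last nonzero remainder: -(266805/17161)k + 1067220/17161. Dividing through by -266805/17161 gives the monic gcd k - 4.

-4 + k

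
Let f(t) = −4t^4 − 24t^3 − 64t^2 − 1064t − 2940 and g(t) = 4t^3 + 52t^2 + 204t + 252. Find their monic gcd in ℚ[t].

Euclidean algorithm in ℚ[t]:
  −4t^4 − 24t^3 − 64t^2 − 1064t − 2940 = (−t + 7)(4t^3 + 52t^2 + 204t + 252) + (−224t^2 − 2240t − 4704)
  4t^3 + 52t^2 + 204t + 252 = (−(1/56)t − 3/56)(−224t^2 − 2240t − 4704) + (0)
Last nonzero remainder: −224t^2 − 2240t − 4704. Dividing through by −224 gives the monic gcd t^2 + 10t + 21.

t^2 + 10t + 21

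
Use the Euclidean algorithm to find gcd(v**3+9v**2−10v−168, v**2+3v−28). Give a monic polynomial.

v**2+3v−28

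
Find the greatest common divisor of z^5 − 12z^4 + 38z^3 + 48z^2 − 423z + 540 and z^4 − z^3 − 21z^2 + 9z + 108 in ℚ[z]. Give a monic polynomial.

Apply the Euclidean algorithm:
  z^5 − 12z^4 + 38z^3 + 48z^2 − 423z + 540 = (z − 11)(z^4 − z^3 − 21z^2 + 9z + 108) + (48z^3 − 192z^2 − 432z + 1728)
  z^4 − z^3 − 21z^2 + 9z + 108 = ((1/48)z + 1/16)(48z^3 − 192z^2 − 432z + 1728) + (0)
Last nonzero remainder: 48z^3 − 192z^2 − 432z + 1728. Dividing through by 48 gives the monic gcd z^3 − 4z^2 − 9z + 36.

z^3 − 4z^2 − 9z + 36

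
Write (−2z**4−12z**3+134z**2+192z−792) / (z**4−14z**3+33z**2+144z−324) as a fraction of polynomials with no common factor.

(−2z−22)/(z−9)

Repeated division with remainder:
  −2z**4−12z**3+134z**2+192z−792 = (−2)(z**4−14z**3+33z**2+144z−324) + (−40z**3+200z**2+480z−1440)
  z**4−14z**3+33z**2+144z−324 = (−(1/40)z+9/40)(−40z**3+200z**2+480z−1440) + (0)
Last nonzero remainder: −40z**3+200z**2+480z−1440. Dividing through by −40 gives the monic gcd z**3−5z**2−12z+36.
Cancel z**3−5z**2−12z+36 from numerator and denominator to get the reduced form.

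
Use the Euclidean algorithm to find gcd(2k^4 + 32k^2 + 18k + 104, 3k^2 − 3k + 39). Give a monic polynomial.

By polynomial division,
  2k^4 + 32k^2 + 18k + 104 = ((2/3)k^2 + (2/3)k + 8/3)(3k^2 − 3k + 39) + (0)
Last nonzero remainder: 3k^2 − 3k + 39. Dividing through by 3 gives the monic gcd k^2 − k + 13.

k^2 − k + 13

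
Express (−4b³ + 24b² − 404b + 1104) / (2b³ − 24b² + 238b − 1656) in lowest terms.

(−2b + 6)/(b − 9)

Euclidean algorithm in ℚ[b]:
  −4b³ + 24b² − 404b + 1104 = (−2)(2b³ − 24b² + 238b − 1656) + (−24b² + 72b − 2208)
  2b³ − 24b² + 238b − 1656 = (−(1/12)b + 3/4)(−24b² + 72b − 2208) + (0)
Last nonzero remainder: −24b² + 72b − 2208. Dividing through by −24 gives the monic gcd b² − 3b + 92.
Cancel b² − 3b + 92 from numerator and denominator to get the reduced form.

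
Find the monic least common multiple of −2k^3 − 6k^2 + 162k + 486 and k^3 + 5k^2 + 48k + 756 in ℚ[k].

k^5 − k^4 − 9k^3 + 333k^2 − 5832k − 20412

Repeated division with remainder:
  −2k^3 − 6k^2 + 162k + 486 = (−2)(k^3 + 5k^2 + 48k + 756) + (4k^2 + 258k + 1998)
  k^3 + 5k^2 + 48k + 756 = ((1/4)k − 119/8)(4k^2 + 258k + 1998) + ((13545/4)k + 121905/4)
  4k^2 + 258k + 1998 = ((16/13545)k + 296/4515)((13545/4)k + 121905/4) + (0)
Last nonzero remainder: (13545/4)k + 121905/4. Dividing through by 13545/4 gives the monic gcd k + 9.
Then lcm(f, g) = f·g / gcd(f, g); expanding and making the result monic gives the answer.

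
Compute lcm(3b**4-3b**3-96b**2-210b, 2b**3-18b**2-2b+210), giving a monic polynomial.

b**6-3b**5-45b**4+9b**3+620b**2+1050b

By polynomial division,
  3b**4-3b**3-96b**2-210b = ((3/2)b+12)(2b**3-18b**2-2b+210) + (123b**2-501b-2520)
  2b**3-18b**2-2b+210 = ((2/123)b-404/5043)(123b**2-501b-2520) + (-(1950/1681)b+13650/1681)
  123b**2-501b-2520 = (-(68921/650)b-20172/65)(-(1950/1681)b+13650/1681) + (0)
Last nonzero remainder: -(1950/1681)b+13650/1681. Dividing through by -1950/1681 gives the monic gcd b-7.
Then lcm(f, g) = f·g / gcd(f, g); expanding and making the result monic gives the answer.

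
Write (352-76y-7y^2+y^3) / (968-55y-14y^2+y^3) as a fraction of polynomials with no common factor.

Euclidean algorithm in ℚ[y]:
  y^3-7y^2-76y+352 = (y^3-14y^2-55y+968) + (7y^2-21y-616)
  y^3-14y^2-55y+968 = ((1/7)y-11/7)(7y^2-21y-616) + (0)
Last nonzero remainder: 7y^2-21y-616. Dividing through by 7 gives the monic gcd y^2-3y-88.
Cancel y^2-3y-88 from numerator and denominator to get the reduced form.

(-4+y)/(-11+y)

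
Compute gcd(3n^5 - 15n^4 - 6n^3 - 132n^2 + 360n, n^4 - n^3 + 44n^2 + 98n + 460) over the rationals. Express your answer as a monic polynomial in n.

By polynomial division,
  3n^5 - 15n^4 - 6n^3 - 132n^2 + 360n = (3n - 12)(n^4 - n^3 + 44n^2 + 98n + 460) + (-150n^3 + 102n^2 + 156n + 5520)
  n^4 - n^3 + 44n^2 + 98n + 460 = (-(1/150)n + 4/1875)(-150n^3 + 102n^2 + 156n + 5520) + ((28014/625)n^2 + (84042/625)n + 56028/125)
  -150n^3 + 102n^2 + 156n + 5520 = (-(15625/4669)n + 2500/203)((28014/625)n^2 + (84042/625)n + 56028/125) + (0)
Last nonzero remainder: (28014/625)n^2 + (84042/625)n + 56028/125. Dividing through by 28014/625 gives the monic gcd n^2 + 3n + 10.

n^2 + 3n + 10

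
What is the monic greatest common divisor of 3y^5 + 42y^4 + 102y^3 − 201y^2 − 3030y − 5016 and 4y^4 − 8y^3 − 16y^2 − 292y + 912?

y^3 + y^2 − y − 76

Repeated division with remainder:
  3y^5 + 42y^4 + 102y^3 − 201y^2 − 3030y − 5016 = ((3/4)y + 12)(4y^4 − 8y^3 − 16y^2 − 292y + 912) + (210y^3 + 210y^2 − 210y − 15960)
  4y^4 − 8y^3 − 16y^2 − 292y + 912 = ((2/105)y − 2/35)(210y^3 + 210y^2 − 210y − 15960) + (0)
Last nonzero remainder: 210y^3 + 210y^2 − 210y − 15960. Dividing through by 210 gives the monic gcd y^3 + y^2 − y − 76.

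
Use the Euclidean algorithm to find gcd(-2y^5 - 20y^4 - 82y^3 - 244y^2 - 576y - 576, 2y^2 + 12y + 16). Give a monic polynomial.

Apply the Euclidean algorithm:
  -2y^5 - 20y^4 - 82y^3 - 244y^2 - 576y - 576 = (-y^3 - 4y^2 - 9y - 36)(2y^2 + 12y + 16) + (0)
Last nonzero remainder: 2y^2 + 12y + 16. Dividing through by 2 gives the monic gcd y^2 + 6y + 8.

y^2 + 6y + 8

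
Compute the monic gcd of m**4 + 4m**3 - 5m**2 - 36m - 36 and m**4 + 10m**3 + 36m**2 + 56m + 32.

m**2 + 4m + 4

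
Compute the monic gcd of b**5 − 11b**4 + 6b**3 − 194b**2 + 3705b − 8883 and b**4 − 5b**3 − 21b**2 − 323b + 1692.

b**3 − b**2 − 25b − 423

By polynomial division,
  b**5 − 11b**4 + 6b**3 − 194b**2 + 3705b − 8883 = (b − 6)(b**4 − 5b**3 − 21b**2 − 323b + 1692) + (−3b**3 + 3b**2 + 75b + 1269)
  b**4 − 5b**3 − 21b**2 − 323b + 1692 = (−(1/3)b + 4/3)(−3b**3 + 3b**2 + 75b + 1269) + (0)
Last nonzero remainder: −3b**3 + 3b**2 + 75b + 1269. Dividing through by −3 gives the monic gcd b**3 − b**2 − 25b − 423.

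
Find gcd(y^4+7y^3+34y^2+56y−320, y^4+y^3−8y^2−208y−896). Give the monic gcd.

y^2+4y+32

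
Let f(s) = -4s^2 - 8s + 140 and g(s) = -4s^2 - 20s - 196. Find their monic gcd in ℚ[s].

1

Euclidean algorithm in ℚ[s]:
  -4s^2 - 8s + 140 = (-4s^2 - 20s - 196) + (12s + 336)
  -4s^2 - 20s - 196 = (-(1/3)s + 23/3)(12s + 336) + (-2772)
  12s + 336 = (-(1/231)s - 4/33)(-2772) + (0)
The last nonzero remainder is the constant -2772, so the polynomials are coprime and gcd = 1.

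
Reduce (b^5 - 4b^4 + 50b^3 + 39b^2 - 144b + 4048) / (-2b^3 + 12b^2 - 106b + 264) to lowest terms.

(-b^3 + b^2 - 3b - 92)/(2b - 6)

Euclidean algorithm in ℚ[b]:
  b^5 - 4b^4 + 50b^3 + 39b^2 - 144b + 4048 = (-(1/2)b^2 - b - 9/2)(-2b^3 + 12b^2 - 106b + 264) + (119b^2 - 357b + 5236)
  -2b^3 + 12b^2 - 106b + 264 = (-(2/119)b + 6/119)(119b^2 - 357b + 5236) + (0)
Last nonzero remainder: 119b^2 - 357b + 5236. Dividing through by 119 gives the monic gcd b^2 - 3b + 44.
Cancel b^2 - 3b + 44 from numerator and denominator to get the reduced form.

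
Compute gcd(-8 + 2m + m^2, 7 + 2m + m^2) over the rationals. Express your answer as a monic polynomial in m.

1

Apply the Euclidean algorithm:
  m^2 + 2m - 8 = (m^2 + 2m + 7) + (-15)
  m^2 + 2m + 7 = (-(1/15)m^2 - (2/15)m - 7/15)(-15) + (0)
The last nonzero remainder is the constant -15, so the polynomials are coprime and gcd = 1.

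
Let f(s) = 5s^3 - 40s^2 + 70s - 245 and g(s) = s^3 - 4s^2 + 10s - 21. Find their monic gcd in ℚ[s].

Repeated division with remainder:
  5s^3 - 40s^2 + 70s - 245 = (5)(s^3 - 4s^2 + 10s - 21) + (-20s^2 + 20s - 140)
  s^3 - 4s^2 + 10s - 21 = (-(1/20)s + 3/20)(-20s^2 + 20s - 140) + (0)
Last nonzero remainder: -20s^2 + 20s - 140. Dividing through by -20 gives the monic gcd s^2 - s + 7.

s^2 - s + 7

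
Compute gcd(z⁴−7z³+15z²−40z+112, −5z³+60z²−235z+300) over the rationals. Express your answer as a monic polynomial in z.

z−4

Repeated division with remainder:
  z⁴−7z³+15z²−40z+112 = (−(1/5)z−1)(−5z³+60z²−235z+300) + (28z²−215z+412)
  −5z³+60z²−235z+300 = (−(5/28)z+605/784)(28z²−215z+412) + ((3515/784)z−3515/196)
  28z²−215z+412 = ((21952/3515)z−80752/3515)((3515/784)z−3515/196) + (0)
Last nonzero remainder: (3515/784)z−3515/196. Dividing through by 3515/784 gives the monic gcd z−4.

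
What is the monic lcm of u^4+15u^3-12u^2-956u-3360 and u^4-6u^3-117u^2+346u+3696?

u^5+4u^4-177u^3-824u^2+7156u+36960

By polynomial division,
  u^4+15u^3-12u^2-956u-3360 = (u^4-6u^3-117u^2+346u+3696) + (21u^3+105u^2-1302u-7056)
  u^4-6u^3-117u^2+346u+3696 = ((1/21)u-11/21)(21u^3+105u^2-1302u-7056) + (0)
Last nonzero remainder: 21u^3+105u^2-1302u-7056. Dividing through by 21 gives the monic gcd u^3+5u^2-62u-336.
Then lcm(f, g) = f·g / gcd(f, g); expanding and making the result monic gives the answer.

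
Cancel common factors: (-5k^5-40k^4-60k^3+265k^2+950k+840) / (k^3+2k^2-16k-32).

Apply the Euclidean algorithm:
  -5k^5-40k^4-60k^3+265k^2+950k+840 = (-5k^2-30k-80)(k^3+2k^2-16k-32) + (-215k^2-1290k-1720)
  k^3+2k^2-16k-32 = (-(1/215)k+4/215)(-215k^2-1290k-1720) + (0)
Last nonzero remainder: -215k^2-1290k-1720. Dividing through by -215 gives the monic gcd k^2+6k+8.
Cancel k^2+6k+8 from numerator and denominator to get the reduced form.

(-5k^3-10k^2+40k+105)/(k-4)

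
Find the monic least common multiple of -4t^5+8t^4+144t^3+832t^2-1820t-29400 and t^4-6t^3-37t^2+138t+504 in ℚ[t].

By polynomial division,
  -4t^5+8t^4+144t^3+832t^2-1820t-29400 = (-4t-16)(t^4-6t^3-37t^2+138t+504) + (-100t^3+792t^2+2404t-21336)
  t^4-6t^3-37t^2+138t+504 = (-(1/100)t-12/625)(-100t^3+792t^2+2404t-21336) + ((1404/625)t^2-(18252/625)t+58968/625)
  -100t^3+792t^2+2404t-21336 = (-(15625/351)t-79375/351)((1404/625)t^2-(18252/625)t+58968/625) + (0)
Last nonzero remainder: (1404/625)t^2-(18252/625)t+58968/625. Dividing through by 1404/625 gives the monic gcd t^2-13t+42.
Then lcm(f, g) = f·g / gcd(f, g); expanding and making the result monic gives the answer.

t^7+5t^6-38t^5-484t^4-1433t^3+8039t^2+56910t+88200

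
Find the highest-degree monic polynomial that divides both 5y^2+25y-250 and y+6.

1

Apply the Euclidean algorithm:
  5y^2+25y-250 = (5y-5)(y+6) + (-220)
  y+6 = (-(1/220)y-3/110)(-220) + (0)
The last nonzero remainder is the constant -220, so the polynomials are coprime and gcd = 1.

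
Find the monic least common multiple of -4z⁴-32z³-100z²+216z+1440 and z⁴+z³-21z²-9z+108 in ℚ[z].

Repeated division with remainder:
  -4z⁴-32z³-100z²+216z+1440 = (-4)(z⁴+z³-21z²-9z+108) + (-28z³-184z²+180z+1872)
  z⁴+z³-21z²-9z+108 = (-(1/28)z+39/196)(-28z³-184z²+180z+1872) + ((1080/49)z²+(1080/49)z-12960/49)
  -28z³-184z²+180z+1872 = (-(343/270)z-637/90)((1080/49)z²+(1080/49)z-12960/49) + (0)
Last nonzero remainder: (1080/49)z²+(1080/49)z-12960/49. Dividing through by 1080/49 gives the monic gcd z²+z-12.
Then lcm(f, g) = f·g / gcd(f, g); expanding and making the result monic gives the answer.

z⁶+8z⁵+16z⁴-126z³-585z²+486z+3240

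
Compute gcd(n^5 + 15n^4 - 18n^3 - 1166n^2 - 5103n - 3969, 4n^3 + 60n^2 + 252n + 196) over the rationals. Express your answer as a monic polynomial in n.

n^3 + 15n^2 + 63n + 49

Apply the Euclidean algorithm:
  n^5 + 15n^4 - 18n^3 - 1166n^2 - 5103n - 3969 = ((1/4)n^2 - 81/4)(4n^3 + 60n^2 + 252n + 196) + (0)
Last nonzero remainder: 4n^3 + 60n^2 + 252n + 196. Dividing through by 4 gives the monic gcd n^3 + 15n^2 + 63n + 49.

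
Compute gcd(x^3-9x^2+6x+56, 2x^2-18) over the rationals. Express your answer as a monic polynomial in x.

1

Repeated division with remainder:
  x^3-9x^2+6x+56 = ((1/2)x-9/2)(2x^2-18) + (15x-25)
  2x^2-18 = ((2/15)x+2/9)(15x-25) + (-112/9)
  15x-25 = (-(135/112)x+225/112)(-112/9) + (0)
The last nonzero remainder is the constant -112/9, so the polynomials are coprime and gcd = 1.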